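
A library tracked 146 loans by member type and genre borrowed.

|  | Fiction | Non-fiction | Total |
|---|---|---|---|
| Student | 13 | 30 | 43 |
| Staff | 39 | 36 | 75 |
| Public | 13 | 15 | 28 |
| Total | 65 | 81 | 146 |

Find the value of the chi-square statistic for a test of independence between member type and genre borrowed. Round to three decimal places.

5.294

Grand total N = 146.
Expected counts (row total × column total / N):
  Student, Fiction: 43×65/146 = 19.1438
  Student, Non-fiction: 43×81/146 = 23.8562
  Staff, Fiction: 75×65/146 = 33.3904
  Staff, Non-fiction: 75×81/146 = 41.6096
  Public, Fiction: 28×65/146 = 12.4658
  Public, Non-fiction: 28×81/146 = 15.5342
Contributions (O − E)²/E:
  (13 − 19.1438)²/19.1438 = 1.9717
  (30 − 23.8562)²/23.8562 = 1.5822
  (39 − 33.3904)²/33.3904 = 0.9424
  (36 − 41.6096)²/41.6096 = 0.7563
  (13 − 12.4658)²/12.4658 = 0.0229
  (15 − 15.5342)²/15.5342 = 0.0184
χ² = 1.9717 + 1.5822 + 0.9424 + 0.7563 + 0.0229 + 0.0184 = 5.294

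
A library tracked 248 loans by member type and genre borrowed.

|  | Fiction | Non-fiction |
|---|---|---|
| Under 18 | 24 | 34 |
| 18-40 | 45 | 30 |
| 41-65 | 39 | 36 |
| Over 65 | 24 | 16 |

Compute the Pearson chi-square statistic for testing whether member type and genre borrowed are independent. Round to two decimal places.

Row totals: 58, 75, 75, 40. Column totals: 132, 116. Grand total N = 248.
Expected counts (row total × column total / N):
  Under 18, Fiction: 58×132/248 = 30.871
  Under 18, Non-fiction: 58×116/248 = 27.129
  18-40, Fiction: 75×132/248 = 39.919
  18-40, Non-fiction: 75×116/248 = 35.081
  41-65, Fiction: 75×132/248 = 39.919
  41-65, Non-fiction: 75×116/248 = 35.081
  Over 65, Fiction: 40×132/248 = 21.290
  Over 65, Non-fiction: 40×116/248 = 18.710
Contributions (O − E)²/E:
  (24 − 30.871)²/30.871 = 1.5293
  (34 − 27.129)²/27.129 = 1.7402
  (45 − 39.919)²/39.919 = 0.6467
  (30 − 35.081)²/35.081 = 0.7359
  (39 − 39.919)²/39.919 = 0.0212
  (36 − 35.081)²/35.081 = 0.0241
  (24 − 21.290)²/21.290 = 0.3450
  (16 − 18.710)²/18.710 = 0.3925
χ² = 1.5293 + 1.7402 + 0.6467 + 0.7359 + 0.0212 + 0.0241 + 0.3450 + 0.3925 = 5.43

5.43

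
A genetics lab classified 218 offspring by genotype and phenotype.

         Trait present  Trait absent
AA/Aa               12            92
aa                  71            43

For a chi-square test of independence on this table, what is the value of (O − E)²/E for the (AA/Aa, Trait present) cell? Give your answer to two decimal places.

19.23

Row total (AA/Aa) = 104; column total (Trait present) = 83; N = 218.
Expected count E = 104 × 83 / 218 = 39.596.
Contribution = (O − E)²/E = (12 − 39.596)² / 39.596 = 19.23.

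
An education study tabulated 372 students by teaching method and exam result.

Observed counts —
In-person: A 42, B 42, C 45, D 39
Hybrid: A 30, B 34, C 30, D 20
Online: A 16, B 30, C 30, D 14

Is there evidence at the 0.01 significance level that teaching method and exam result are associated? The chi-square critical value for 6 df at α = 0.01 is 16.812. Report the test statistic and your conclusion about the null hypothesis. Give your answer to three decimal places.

Row totals: 168, 114, 90. Column totals: 88, 106, 105, 73. Grand total N = 372.
Expected counts (row total × column total / N):
  In-person, A: 168×88/372 = 39.74194
  In-person, B: 168×106/372 = 47.87097
  In-person, C: 168×105/372 = 47.41935
  In-person, D: 168×73/372 = 32.96774
  Hybrid, A: 114×88/372 = 26.96774
  Hybrid, B: 114×106/372 = 32.48387
  Hybrid, C: 114×105/372 = 32.17742
  Hybrid, D: 114×73/372 = 22.37097
  Online, A: 90×88/372 = 21.29032
  Online, B: 90×106/372 = 25.64516
  Online, C: 90×105/372 = 25.40323
  Online, D: 90×73/372 = 17.66129
Contributions (O − E)²/E:
  (42 − 39.74194)²/39.74194 = 0.1283
  (42 − 47.87097)²/47.87097 = 0.7200
  (45 − 47.41935)²/47.41935 = 0.1234
  (39 − 32.96774)²/32.96774 = 1.1038
  (30 − 26.96774)²/26.96774 = 0.3409
  (34 − 32.48387)²/32.48387 = 0.0708
  (30 − 32.17742)²/32.17742 = 0.1473
  (20 − 22.37097)²/22.37097 = 0.2513
  (16 − 21.29032)²/21.29032 = 1.3146
  (30 − 25.64516)²/25.64516 = 0.7395
  (30 − 25.40323)²/25.40323 = 0.8318
  (14 − 17.66129)²/17.66129 = 0.7590
χ² = 0.1283 + 0.7200 + 0.1234 + 1.1038 + 0.3409 + 0.0708 + 0.1473 + 0.2513 + 1.3146 + 0.7395 + 0.8318 + 0.7590 = 6.531
df = (3−1)(4−1) = 6. Since 6.531 < 16.812, fail to reject the null hypothesis of independence at α = 0.01.

6.531; fail to reject H₀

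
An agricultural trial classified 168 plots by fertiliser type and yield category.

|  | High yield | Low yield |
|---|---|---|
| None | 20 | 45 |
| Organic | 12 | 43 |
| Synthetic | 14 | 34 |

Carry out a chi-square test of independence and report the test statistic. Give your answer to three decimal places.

1.308

Row totals: 65, 55, 48. Column totals: 46, 122. Grand total N = 168.
Expected counts (row total × column total / N):
  None, High yield: 65×46/168 = 17.7976
  None, Low yield: 65×122/168 = 47.2024
  Organic, High yield: 55×46/168 = 15.0595
  Organic, Low yield: 55×122/168 = 39.9405
  Synthetic, High yield: 48×46/168 = 13.1429
  Synthetic, Low yield: 48×122/168 = 34.8571
Contributions (O − E)²/E:
  (20 − 17.7976)²/17.7976 = 0.2725
  (45 − 47.2024)²/47.2024 = 0.1028
  (12 − 15.0595)²/15.0595 = 0.6216
  (43 − 39.9405)²/39.9405 = 0.2344
  (14 − 13.1429)²/13.1429 = 0.0559
  (34 − 34.8571)²/34.8571 = 0.0211
χ² = 0.2725 + 0.1028 + 0.6216 + 0.2344 + 0.0559 + 0.0211 = 1.308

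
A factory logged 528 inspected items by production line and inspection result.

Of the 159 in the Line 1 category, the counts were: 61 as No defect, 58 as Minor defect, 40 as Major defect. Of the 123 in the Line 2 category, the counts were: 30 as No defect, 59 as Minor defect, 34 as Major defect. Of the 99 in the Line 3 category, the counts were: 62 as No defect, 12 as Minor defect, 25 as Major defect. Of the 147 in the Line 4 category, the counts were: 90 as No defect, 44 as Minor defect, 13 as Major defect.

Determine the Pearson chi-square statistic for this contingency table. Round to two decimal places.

65.35

Row totals: 159, 123, 99, 147. Column totals: 243, 173, 112. Grand total N = 528.
Expected counts (row total × column total / N):
  Line 1, No defect: 159×243/528 = 73.1761
  Line 1, Minor defect: 159×173/528 = 52.0966
  Line 1, Major defect: 159×112/528 = 33.7273
  Line 2, No defect: 123×243/528 = 56.6080
  Line 2, Minor defect: 123×173/528 = 40.3011
  Line 2, Major defect: 123×112/528 = 26.0909
  Line 3, No defect: 99×243/528 = 45.5625
  Line 3, Minor defect: 99×173/528 = 32.4375
  Line 3, Major defect: 99×112/528 = 21.0000
  Line 4, No defect: 147×243/528 = 67.6534
  Line 4, Minor defect: 147×173/528 = 48.1648
  Line 4, Major defect: 147×112/528 = 31.1818
Contributions (O − E)²/E:
  (61 − 73.1761)²/73.1761 = 2.0260
  (58 − 52.0966)²/52.0966 = 0.6690
  (40 − 33.7273)²/33.7273 = 1.1666
  (30 − 56.6080)²/56.6080 = 12.5068
  (59 − 40.3011)²/40.3011 = 8.6759
  (34 − 26.0909)²/26.0909 = 2.3975
  (62 − 45.5625)²/45.5625 = 5.9301
  (12 − 32.4375)²/32.4375 = 12.8768
  (25 − 21.0000)²/21.0000 = 0.7619
  (90 − 67.6534)²/67.6534 = 7.3813
  (44 − 48.1648)²/48.1648 = 0.3601
  (13 − 31.1818)²/31.1818 = 10.6016
χ² = 2.0260 + 0.6690 + 1.1666 + 12.5068 + 8.6759 + 2.3975 + 5.9301 + 12.8768 + 0.7619 + 7.3813 + 0.3601 + 10.6016 = 65.35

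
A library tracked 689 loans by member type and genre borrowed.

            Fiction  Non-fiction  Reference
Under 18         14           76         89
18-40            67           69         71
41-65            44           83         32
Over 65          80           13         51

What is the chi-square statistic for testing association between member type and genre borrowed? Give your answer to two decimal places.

127.09

Row totals: 179, 207, 159, 144. Column totals: 205, 241, 243. Grand total N = 689.
Expected counts (row total × column total / N):
  Under 18, Fiction: 179×205/689 = 53.258
  Under 18, Non-fiction: 179×241/689 = 62.611
  Under 18, Reference: 179×243/689 = 63.131
  18-40, Fiction: 207×205/689 = 61.589
  18-40, Non-fiction: 207×241/689 = 72.405
  18-40, Reference: 207×243/689 = 73.006
  41-65, Fiction: 159×205/689 = 47.308
  41-65, Non-fiction: 159×241/689 = 55.615
  41-65, Reference: 159×243/689 = 56.077
  Over 65, Fiction: 144×205/689 = 42.845
  Over 65, Non-fiction: 144×241/689 = 50.369
  Over 65, Reference: 144×243/689 = 50.787
Contributions (O − E)²/E:
  (14 − 53.258)²/53.258 = 28.9382
  (76 − 62.611)²/62.611 = 2.8632
  (89 − 63.131)²/63.131 = 10.6003
  (67 − 61.589)²/61.589 = 0.4754
  (69 − 72.405)²/72.405 = 0.1601
  (71 − 73.006)²/73.006 = 0.0551
  (44 − 47.308)²/47.308 = 0.2313
  (83 − 55.615)²/55.615 = 13.4845
  (32 − 56.077)²/56.077 = 10.3376
  (80 − 42.845)²/42.845 = 32.2207
  (13 − 50.369)²/50.369 = 27.7242
  (51 − 50.787)²/50.787 = 0.0009
χ² = 28.9382 + 2.8632 + 10.6003 + 0.4754 + 0.1601 + 0.0551 + 0.2313 + 13.4845 + 10.3376 + 32.2207 + 27.7242 + 0.0009 = 127.09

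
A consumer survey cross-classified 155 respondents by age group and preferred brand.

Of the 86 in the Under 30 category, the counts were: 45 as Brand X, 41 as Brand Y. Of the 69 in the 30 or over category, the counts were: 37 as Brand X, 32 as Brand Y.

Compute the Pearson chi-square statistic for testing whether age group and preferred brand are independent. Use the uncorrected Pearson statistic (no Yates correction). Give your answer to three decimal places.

Row totals: 86, 69. Column totals: 82, 73. Grand total N = 155.
Expected counts (row total × column total / N):
  Under 30, Brand X: 86×82/155 = 45.4968
  Under 30, Brand Y: 86×73/155 = 40.5032
  30 or over, Brand X: 69×82/155 = 36.5032
  30 or over, Brand Y: 69×73/155 = 32.4968
Contributions (O − E)²/E:
  (45 − 45.4968)²/45.4968 = 0.0054
  (41 − 40.5032)²/40.5032 = 0.0061
  (37 − 36.5032)²/36.5032 = 0.0068
  (32 − 32.4968)²/32.4968 = 0.0076
χ² = 0.0054 + 0.0061 + 0.0068 + 0.0076 = 0.026

0.026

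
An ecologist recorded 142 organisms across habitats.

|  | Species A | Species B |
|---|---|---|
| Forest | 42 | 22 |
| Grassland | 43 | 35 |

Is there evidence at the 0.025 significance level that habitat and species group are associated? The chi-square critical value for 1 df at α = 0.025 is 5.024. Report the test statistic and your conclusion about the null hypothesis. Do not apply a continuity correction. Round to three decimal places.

1.612; fail to reject H₀

Row totals: 64, 78. Column totals: 85, 57. Grand total N = 142.
Expected counts (row total × column total / N):
  Forest, Species A: 64×85/142 = 38.3099
  Forest, Species B: 64×57/142 = 25.6901
  Grassland, Species A: 78×85/142 = 46.6901
  Grassland, Species B: 78×57/142 = 31.3099
Contributions (O − E)²/E:
  (42 − 38.3099)²/38.3099 = 0.3554
  (22 − 25.6901)²/25.6901 = 0.5300
  (43 − 46.6901)²/46.6901 = 0.2916
  (35 − 31.3099)²/31.3099 = 0.4349
χ² = 0.3554 + 0.5300 + 0.2916 + 0.4349 = 1.612
df = (2−1)(2−1) = 1. Since 1.612 < 5.024, fail to reject the null hypothesis of independence at α = 0.025.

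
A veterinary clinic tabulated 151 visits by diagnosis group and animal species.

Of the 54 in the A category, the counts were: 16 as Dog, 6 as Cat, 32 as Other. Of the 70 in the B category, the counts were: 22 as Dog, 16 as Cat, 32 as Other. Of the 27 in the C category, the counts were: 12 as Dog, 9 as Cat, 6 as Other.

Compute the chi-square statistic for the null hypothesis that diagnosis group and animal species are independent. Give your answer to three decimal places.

11.317

Row totals: 54, 70, 27. Column totals: 50, 31, 70. Grand total N = 151.
Expected counts (row total × column total / N):
  A, Dog: 54×50/151 = 17.8808
  A, Cat: 54×31/151 = 11.0861
  A, Other: 54×70/151 = 25.0331
  B, Dog: 70×50/151 = 23.1788
  B, Cat: 70×31/151 = 14.3709
  B, Other: 70×70/151 = 32.4503
  C, Dog: 27×50/151 = 8.9404
  C, Cat: 27×31/151 = 5.5430
  C, Other: 27×70/151 = 12.5166
Contributions (O − E)²/E:
  (16 − 17.8808)²/17.8808 = 0.1978
  (6 − 11.0861)²/11.0861 = 2.3334
  (32 − 25.0331)²/25.0331 = 1.9389
  (22 − 23.1788)²/23.1788 = 0.0600
  (16 − 14.3709)²/14.3709 = 0.1847
  (32 − 32.4503)²/32.4503 = 0.0062
  (12 − 8.9404)²/8.9404 = 1.0471
  (9 − 5.5430)²/5.5430 = 2.1560
  (6 − 12.5166)²/12.5166 = 3.3928
χ² = 0.1978 + 2.3334 + 1.9389 + 0.0600 + 0.1847 + 0.0062 + 1.0471 + 2.1560 + 3.3928 = 11.317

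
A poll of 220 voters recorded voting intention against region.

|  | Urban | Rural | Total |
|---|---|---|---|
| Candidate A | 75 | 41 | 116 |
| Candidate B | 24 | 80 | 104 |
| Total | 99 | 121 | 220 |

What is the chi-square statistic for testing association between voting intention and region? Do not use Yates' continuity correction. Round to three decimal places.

Grand total N = 220.
Expected counts (row total × column total / N):
  Candidate A, Urban: 116×99/220 = 52.2000
  Candidate A, Rural: 116×121/220 = 63.8000
  Candidate B, Urban: 104×99/220 = 46.8000
  Candidate B, Rural: 104×121/220 = 57.2000
Contributions (O − E)²/E:
  (75 − 52.2000)²/52.2000 = 9.9586
  (41 − 63.8000)²/63.8000 = 8.1480
  (24 − 46.8000)²/46.8000 = 11.1077
  (80 − 57.2000)²/57.2000 = 9.0881
χ² = 9.9586 + 8.1480 + 11.1077 + 9.0881 = 38.302

38.302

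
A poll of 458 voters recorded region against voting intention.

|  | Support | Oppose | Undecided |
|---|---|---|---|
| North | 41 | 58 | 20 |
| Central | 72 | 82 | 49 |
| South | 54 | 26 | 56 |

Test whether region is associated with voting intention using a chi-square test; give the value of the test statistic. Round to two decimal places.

Row totals: 119, 203, 136. Column totals: 167, 166, 125. Grand total N = 458.
Expected counts (row total × column total / N):
  North, Support: 119×167/458 = 43.391
  North, Oppose: 119×166/458 = 43.131
  North, Undecided: 119×125/458 = 32.478
  Central, Support: 203×167/458 = 74.020
  Central, Oppose: 203×166/458 = 73.576
  Central, Undecided: 203×125/458 = 55.404
  South, Support: 136×167/458 = 49.590
  South, Oppose: 136×166/458 = 49.293
  South, Undecided: 136×125/458 = 37.118
Contributions (O − E)²/E:
  (41 − 43.391)²/43.391 = 0.1318
  (58 − 43.131)²/43.131 = 5.1259
  (20 − 32.478)²/32.478 = 4.7940
  (72 − 74.020)²/74.020 = 0.0551
  (82 − 73.576)²/73.576 = 0.9645
  (49 − 55.404)²/55.404 = 0.7402
  (54 − 49.590)²/49.590 = 0.3922
  (26 − 49.293)²/49.293 = 11.0069
  (56 − 37.118)²/37.118 = 9.6053
χ² = 0.1318 + 5.1259 + 4.7940 + 0.0551 + 0.9645 + 0.7402 + 0.3922 + 11.0069 + 9.6053 = 32.82

32.82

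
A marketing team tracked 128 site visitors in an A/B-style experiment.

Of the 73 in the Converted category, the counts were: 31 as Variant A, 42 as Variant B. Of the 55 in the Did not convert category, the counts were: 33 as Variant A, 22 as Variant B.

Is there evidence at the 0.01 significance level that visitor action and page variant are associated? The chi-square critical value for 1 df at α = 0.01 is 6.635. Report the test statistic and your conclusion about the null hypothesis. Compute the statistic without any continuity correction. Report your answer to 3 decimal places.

Row totals: 73, 55. Column totals: 64, 64. Grand total N = 128.
Expected counts (row total × column total / N):
  Converted, Variant A: 73×64/128 = 36.5000
  Converted, Variant B: 73×64/128 = 36.5000
  Did not convert, Variant A: 55×64/128 = 27.5000
  Did not convert, Variant B: 55×64/128 = 27.5000
Contributions (O − E)²/E:
  (31 − 36.5000)²/36.5000 = 0.8288
  (42 − 36.5000)²/36.5000 = 0.8288
  (33 − 27.5000)²/27.5000 = 1.1000
  (22 − 27.5000)²/27.5000 = 1.1000
χ² = 0.8288 + 0.8288 + 1.1000 + 1.1000 = 3.858
df = (2−1)(2−1) = 1. Since 3.858 < 6.635, fail to reject the null hypothesis of independence at α = 0.01.

3.858; fail to reject H₀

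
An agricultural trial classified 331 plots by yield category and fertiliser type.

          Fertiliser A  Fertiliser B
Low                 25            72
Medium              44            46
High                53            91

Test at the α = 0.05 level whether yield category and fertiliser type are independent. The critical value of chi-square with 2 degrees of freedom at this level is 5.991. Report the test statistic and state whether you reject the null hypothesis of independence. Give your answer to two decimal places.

Row totals: 97, 90, 144. Column totals: 122, 209. Grand total N = 331.
Expected counts (row total × column total / N):
  Low, Fertiliser A: 97×122/331 = 35.752
  Low, Fertiliser B: 97×209/331 = 61.248
  Medium, Fertiliser A: 90×122/331 = 33.172
  Medium, Fertiliser B: 90×209/331 = 56.828
  High, Fertiliser A: 144×122/331 = 53.076
  High, Fertiliser B: 144×209/331 = 90.924
Contributions (O − E)²/E:
  (25 − 35.752)²/35.752 = 3.2335
  (72 − 61.248)²/61.248 = 1.8875
  (44 − 33.172)²/33.172 = 3.5345
  (46 − 56.828)²/56.828 = 2.0632
  (53 − 53.076)²/53.076 = 0.0001
  (91 − 90.924)²/90.924 = 0.0001
χ² = 3.2335 + 1.8875 + 3.5345 + 2.0632 + 0.0001 + 0.0001 = 10.72
df = (3−1)(2−1) = 2. Since 10.72 > 5.991, reject the null hypothesis of independence at α = 0.05.

10.72; reject H₀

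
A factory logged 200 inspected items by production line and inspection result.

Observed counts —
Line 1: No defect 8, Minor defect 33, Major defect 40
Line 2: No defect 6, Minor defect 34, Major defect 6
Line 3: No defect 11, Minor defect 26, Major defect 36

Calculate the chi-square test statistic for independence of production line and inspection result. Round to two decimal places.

Row totals: 81, 46, 73. Column totals: 25, 93, 82. Grand total N = 200.
Expected counts (row total × column total / N):
  Line 1, No defect: 81×25/200 = 10.125
  Line 1, Minor defect: 81×93/200 = 37.665
  Line 1, Major defect: 81×82/200 = 33.210
  Line 2, No defect: 46×25/200 = 5.750
  Line 2, Minor defect: 46×93/200 = 21.390
  Line 2, Major defect: 46×82/200 = 18.860
  Line 3, No defect: 73×25/200 = 9.125
  Line 3, Minor defect: 73×93/200 = 33.945
  Line 3, Major defect: 73×82/200 = 29.930
Contributions (O − E)²/E:
  (8 − 10.125)²/10.125 = 0.4460
  (33 − 37.665)²/37.665 = 0.5778
  (40 − 33.210)²/33.210 = 1.3883
  (6 − 5.750)²/5.750 = 0.0109
  (34 − 21.390)²/21.390 = 7.4339
  (6 − 18.860)²/18.860 = 8.7688
  (11 − 9.125)²/9.125 = 0.3853
  (26 − 33.945)²/33.945 = 1.8596
  (36 − 29.930)²/29.930 = 1.2310
χ² = 0.4460 + 0.5778 + 1.3883 + 0.0109 + 7.4339 + 8.7688 + 0.3853 + 1.8596 + 1.2310 = 22.10

22.10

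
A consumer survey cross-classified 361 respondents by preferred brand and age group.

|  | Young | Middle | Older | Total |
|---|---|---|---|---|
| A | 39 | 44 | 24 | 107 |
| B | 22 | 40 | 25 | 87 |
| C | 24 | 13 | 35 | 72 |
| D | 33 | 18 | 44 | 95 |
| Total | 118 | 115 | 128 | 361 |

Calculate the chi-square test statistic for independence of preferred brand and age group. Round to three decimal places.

32.558

Grand total N = 361.
Expected counts (row total × column total / N):
  A, Young: 107×118/361 = 34.97507
  A, Middle: 107×115/361 = 34.08587
  A, Older: 107×128/361 = 37.93906
  B, Young: 87×118/361 = 28.43767
  B, Middle: 87×115/361 = 27.71468
  B, Older: 87×128/361 = 30.84765
  C, Young: 72×118/361 = 23.53463
  C, Middle: 72×115/361 = 22.93629
  C, Older: 72×128/361 = 25.52909
  D, Young: 95×118/361 = 31.05263
  D, Middle: 95×115/361 = 30.26316
  D, Older: 95×128/361 = 33.68421
Contributions (O − E)²/E:
  (39 − 34.97507)²/34.97507 = 0.4632
  (44 − 34.08587)²/34.08587 = 2.8836
  (24 − 37.93906)²/37.93906 = 5.1213
  (22 − 28.43767)²/28.43767 = 1.4573
  (40 − 27.71468)²/27.71468 = 5.4458
  (25 − 30.84765)²/30.84765 = 1.1085
  (24 − 23.53463)²/23.53463 = 0.0092
  (13 − 22.93629)²/22.93629 = 4.3045
  (35 − 25.52909)²/25.52909 = 3.5136
  (33 − 31.05263)²/31.05263 = 0.1221
  (18 − 30.26316)²/30.26316 = 4.9692
  (44 − 33.68421)²/33.68421 = 3.1592
χ² = 0.4632 + 2.8836 + 5.1213 + 1.4573 + 5.4458 + 1.1085 + 0.0092 + 4.3045 + 3.5136 + 0.1221 + 4.9692 + 3.1592 = 32.558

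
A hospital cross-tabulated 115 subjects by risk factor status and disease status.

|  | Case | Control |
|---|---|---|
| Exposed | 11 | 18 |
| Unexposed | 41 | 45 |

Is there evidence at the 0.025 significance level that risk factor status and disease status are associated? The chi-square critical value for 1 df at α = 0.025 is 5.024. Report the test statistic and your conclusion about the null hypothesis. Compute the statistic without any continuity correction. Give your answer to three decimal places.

Row totals: 29, 86. Column totals: 52, 63. Grand total N = 115.
Expected counts (row total × column total / N):
  Exposed, Case: 29×52/115 = 13.1130
  Exposed, Control: 29×63/115 = 15.8870
  Unexposed, Case: 86×52/115 = 38.8870
  Unexposed, Control: 86×63/115 = 47.1130
Contributions (O − E)²/E:
  (11 − 13.1130)²/13.1130 = 0.3405
  (18 − 15.8870)²/15.8870 = 0.2810
  (41 − 38.8870)²/38.8870 = 0.1148
  (45 − 47.1130)²/47.1130 = 0.0948
χ² = 0.3405 + 0.2810 + 0.1148 + 0.0948 = 0.831
df = (2−1)(2−1) = 1. Since 0.831 < 5.024, fail to reject the null hypothesis of independence at α = 0.025.

0.831; fail to reject H₀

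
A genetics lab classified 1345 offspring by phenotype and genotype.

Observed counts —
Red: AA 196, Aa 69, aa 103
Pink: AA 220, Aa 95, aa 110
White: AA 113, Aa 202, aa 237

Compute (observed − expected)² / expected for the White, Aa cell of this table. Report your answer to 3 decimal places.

17.857

Row total (White) = 552; column total (Aa) = 366; N = 1345.
Expected count E = 552 × 366 / 1345 = 150.2097.
Contribution = (O − E)²/E = (202 − 150.2097)² / 150.2097 = 17.857.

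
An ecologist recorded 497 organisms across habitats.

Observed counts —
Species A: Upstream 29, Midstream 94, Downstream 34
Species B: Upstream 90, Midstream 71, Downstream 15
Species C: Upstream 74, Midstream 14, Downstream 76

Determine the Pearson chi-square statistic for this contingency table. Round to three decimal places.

134.792

Row totals: 157, 176, 164. Column totals: 193, 179, 125. Grand total N = 497.
Expected counts (row total × column total / N):
  Species A, Upstream: 157×193/497 = 60.9678
  Species A, Midstream: 157×179/497 = 56.5453
  Species A, Downstream: 157×125/497 = 39.4869
  Species B, Upstream: 176×193/497 = 68.3461
  Species B, Midstream: 176×179/497 = 63.3883
  Species B, Downstream: 176×125/497 = 44.2656
  Species C, Upstream: 164×193/497 = 63.6861
  Species C, Midstream: 164×179/497 = 59.0664
  Species C, Downstream: 164×125/497 = 41.2475
Contributions (O − E)²/E:
  (29 − 60.9678)²/60.9678 = 16.7620
  (94 − 56.5453)²/56.5453 = 24.8094
  (34 − 39.4869)²/39.4869 = 0.7624
  (90 − 68.3461)²/68.3461 = 6.8605
  (71 − 63.3883)²/63.3883 = 0.9140
  (15 − 44.2656)²/44.2656 = 19.3486
  (74 − 63.6861)²/63.6861 = 1.6703
  (14 − 59.0664)²/59.0664 = 34.3847
  (76 − 41.2475)²/41.2475 = 29.2802
χ² = 16.7620 + 24.8094 + 0.7624 + 6.8605 + 0.9140 + 19.3486 + 1.6703 + 34.3847 + 29.2802 = 134.792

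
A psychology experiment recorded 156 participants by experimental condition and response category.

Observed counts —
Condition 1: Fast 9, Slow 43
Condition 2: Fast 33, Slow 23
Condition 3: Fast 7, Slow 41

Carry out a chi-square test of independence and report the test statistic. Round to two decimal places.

30.79

Row totals: 52, 56, 48. Column totals: 49, 107. Grand total N = 156.
Expected counts (row total × column total / N):
  Condition 1, Fast: 52×49/156 = 16.333
  Condition 1, Slow: 52×107/156 = 35.667
  Condition 2, Fast: 56×49/156 = 17.590
  Condition 2, Slow: 56×107/156 = 38.410
  Condition 3, Fast: 48×49/156 = 15.077
  Condition 3, Slow: 48×107/156 = 32.923
Contributions (O − E)²/E:
  (9 − 16.333)²/16.333 = 3.2923
  (43 − 35.667)²/35.667 = 1.5076
  (33 − 17.590)²/17.590 = 13.5002
  (23 − 38.410)²/38.410 = 6.1825
  (7 − 15.077)²/15.077 = 4.3270
  (41 − 32.923)²/32.923 = 1.9815
χ² = 3.2923 + 1.5076 + 13.5002 + 6.1825 + 4.3270 + 1.9815 = 30.79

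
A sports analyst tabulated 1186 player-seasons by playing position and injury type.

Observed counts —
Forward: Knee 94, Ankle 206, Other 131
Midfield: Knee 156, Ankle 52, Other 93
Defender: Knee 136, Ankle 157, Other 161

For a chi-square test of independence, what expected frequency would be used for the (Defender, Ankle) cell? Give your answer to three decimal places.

Row total (Defender) = 454; column total (Ankle) = 415; grand total N = 1186.
Expected count = (row total × column total) / N = 454 × 415 / 1186 = 158.862.

158.862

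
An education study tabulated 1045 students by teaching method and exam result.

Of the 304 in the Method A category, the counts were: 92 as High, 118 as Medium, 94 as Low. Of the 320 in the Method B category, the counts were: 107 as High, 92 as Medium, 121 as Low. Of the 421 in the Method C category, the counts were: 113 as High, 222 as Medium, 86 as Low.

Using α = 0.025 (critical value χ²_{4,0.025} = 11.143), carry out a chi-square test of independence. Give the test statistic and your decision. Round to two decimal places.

48.37; reject H₀

Row totals: 304, 320, 421. Column totals: 312, 432, 301. Grand total N = 1045.
Expected counts (row total × column total / N):
  Method A, High: 304×312/1045 = 90.764
  Method A, Medium: 304×432/1045 = 125.673
  Method A, Low: 304×301/1045 = 87.564
  Method B, High: 320×312/1045 = 95.541
  Method B, Medium: 320×432/1045 = 132.287
  Method B, Low: 320×301/1045 = 92.172
  Method C, High: 421×312/1045 = 125.696
  Method C, Medium: 421×432/1045 = 174.040
  Method C, Low: 421×301/1045 = 121.264
Contributions (O − E)²/E:
  (92 − 90.764)²/90.764 = 0.0168
  (118 − 125.673)²/125.673 = 0.4685
  (94 − 87.564)²/87.564 = 0.4730
  (107 − 95.541)²/95.541 = 1.3744
  (92 − 132.287)²/132.287 = 12.2691
  (121 − 92.172)²/92.172 = 9.0163
  (113 − 125.696)²/125.696 = 1.2824
  (222 − 174.040)²/174.040 = 13.2163
  (86 − 121.264)²/121.264 = 10.2549
χ² = 0.0168 + 0.4685 + 0.4730 + 1.3744 + 12.2691 + 9.0163 + 1.2824 + 13.2163 + 10.2549 = 48.37
df = (3−1)(3−1) = 4. Since 48.37 > 11.143, reject the null hypothesis of independence at α = 0.025.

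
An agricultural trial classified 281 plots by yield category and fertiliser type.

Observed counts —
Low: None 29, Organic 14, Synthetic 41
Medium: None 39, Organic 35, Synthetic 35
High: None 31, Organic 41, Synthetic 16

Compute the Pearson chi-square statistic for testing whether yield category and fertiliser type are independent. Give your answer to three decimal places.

24.372

Row totals: 84, 109, 88. Column totals: 99, 90, 92. Grand total N = 281.
Expected counts (row total × column total / N):
  Low, None: 84×99/281 = 29.5943
  Low, Organic: 84×90/281 = 26.9039
  Low, Synthetic: 84×92/281 = 27.5018
  Medium, None: 109×99/281 = 38.4021
  Medium, Organic: 109×90/281 = 34.9110
  Medium, Synthetic: 109×92/281 = 35.6868
  High, None: 88×99/281 = 31.0036
  High, Organic: 88×90/281 = 28.1851
  High, Synthetic: 88×92/281 = 28.8114
Contributions (O − E)²/E:
  (29 − 29.5943)²/29.5943 = 0.0119
  (14 − 26.9039)²/26.9039 = 6.1891
  (41 − 27.5018)²/27.5018 = 6.6251
  (39 − 38.4021)²/38.4021 = 0.0093
  (35 − 34.9110)²/34.9110 = 0.0002
  (35 − 35.6868)²/35.6868 = 0.0132
  (31 − 31.0036)²/31.0036 = 0.0000
  (41 − 28.1851)²/28.1851 = 5.8265
  (16 − 28.8114)²/28.8114 = 5.6968
χ² = 0.0119 + 6.1891 + 6.6251 + 0.0093 + 0.0002 + 0.0132 + 0.0000 + 5.8265 + 5.6968 = 24.372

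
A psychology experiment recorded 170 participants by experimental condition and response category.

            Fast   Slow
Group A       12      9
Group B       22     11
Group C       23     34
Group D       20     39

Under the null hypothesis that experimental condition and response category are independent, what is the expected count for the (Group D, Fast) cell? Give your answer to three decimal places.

26.724

Row total (Group D) = 59; column total (Fast) = 77; grand total N = 170.
Expected count = (row total × column total) / N = 59 × 77 / 170 = 26.724.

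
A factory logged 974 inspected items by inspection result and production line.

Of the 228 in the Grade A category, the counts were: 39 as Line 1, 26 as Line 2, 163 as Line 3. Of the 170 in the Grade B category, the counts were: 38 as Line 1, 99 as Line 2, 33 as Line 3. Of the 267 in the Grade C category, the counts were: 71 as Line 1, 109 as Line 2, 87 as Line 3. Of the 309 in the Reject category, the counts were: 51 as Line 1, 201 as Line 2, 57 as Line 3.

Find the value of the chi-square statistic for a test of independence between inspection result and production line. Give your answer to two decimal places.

225.46

Row totals: 228, 170, 267, 309. Column totals: 199, 435, 340. Grand total N = 974.
Expected counts (row total × column total / N):
  Grade A, Line 1: 228×199/974 = 46.583
  Grade A, Line 2: 228×435/974 = 101.828
  Grade A, Line 3: 228×340/974 = 79.589
  Grade B, Line 1: 170×199/974 = 34.733
  Grade B, Line 2: 170×435/974 = 75.924
  Grade B, Line 3: 170×340/974 = 59.343
  Grade C, Line 1: 267×199/974 = 54.551
  Grade C, Line 2: 267×435/974 = 119.245
  Grade C, Line 3: 267×340/974 = 93.203
  Reject, Line 1: 309×199/974 = 63.132
  Reject, Line 2: 309×435/974 = 138.003
  Reject, Line 3: 309×340/974 = 107.864
Contributions (O − E)²/E:
  (39 − 46.583)²/46.583 = 1.2344
  (26 − 101.828)²/101.828 = 56.4666
  (163 − 79.589)²/79.589 = 87.4165
  (38 − 34.733)²/34.733 = 0.3073
  (99 − 75.924)²/75.924 = 7.0136
  (33 − 59.343)²/59.343 = 11.6939
  (71 − 54.551)²/54.551 = 4.9599
  (109 − 119.245)²/119.245 = 0.8802
  (87 − 93.203)²/93.203 = 0.4128
  (51 − 63.132)²/63.132 = 2.3314
  (201 − 138.003)²/138.003 = 28.7575
  (57 − 107.864)²/107.864 = 23.9853
χ² = 1.2344 + 56.4666 + 87.4165 + 0.3073 + 7.0136 + 11.6939 + 4.9599 + 0.8802 + 0.4128 + 2.3314 + 28.7575 + 23.9853 = 225.46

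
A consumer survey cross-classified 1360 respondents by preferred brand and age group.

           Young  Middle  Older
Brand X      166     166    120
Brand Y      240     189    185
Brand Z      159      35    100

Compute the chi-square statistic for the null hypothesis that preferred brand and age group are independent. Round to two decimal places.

Row totals: 452, 614, 294. Column totals: 565, 390, 405. Grand total N = 1360.
Expected counts (row total × column total / N):
  Brand X, Young: 452×565/1360 = 187.779
  Brand X, Middle: 452×390/1360 = 129.618
  Brand X, Older: 452×405/1360 = 134.603
  Brand Y, Young: 614×565/1360 = 255.081
  Brand Y, Middle: 614×390/1360 = 176.074
  Brand Y, Older: 614×405/1360 = 182.846
  Brand Z, Young: 294×565/1360 = 122.140
  Brand Z, Middle: 294×390/1360 = 84.309
  Brand Z, Older: 294×405/1360 = 87.551
Contributions (O − E)²/E:
  (166 − 187.779)²/187.779 = 2.5260
  (166 − 129.618)²/129.618 = 10.2119
  (120 − 134.603)²/134.603 = 1.5843
  (240 − 255.081)²/255.081 = 0.8916
  (189 − 176.074)²/176.074 = 0.9489
  (185 − 182.846)²/182.846 = 0.0254
  (159 − 122.140)²/122.140 = 11.1238
  (35 − 84.309)²/84.309 = 28.8389
  (100 − 87.551)²/87.551 = 1.7701
χ² = 2.5260 + 10.2119 + 1.5843 + 0.8916 + 0.9489 + 0.0254 + 11.1238 + 28.8389 + 1.7701 = 57.92

57.92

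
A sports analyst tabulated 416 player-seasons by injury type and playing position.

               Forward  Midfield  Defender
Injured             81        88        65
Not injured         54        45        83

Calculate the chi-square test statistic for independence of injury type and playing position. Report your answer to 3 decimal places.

Row totals: 234, 182. Column totals: 135, 133, 148. Grand total N = 416.
Expected counts (row total × column total / N):
  Injured, Forward: 234×135/416 = 75.9375
  Injured, Midfield: 234×133/416 = 74.8125
  Injured, Defender: 234×148/416 = 83.2500
  Not injured, Forward: 182×135/416 = 59.0625
  Not injured, Midfield: 182×133/416 = 58.1875
  Not injured, Defender: 182×148/416 = 64.7500
Contributions (O − E)²/E:
  (81 − 75.9375)²/75.9375 = 0.3375
  (88 − 74.8125)²/74.8125 = 2.3246
  (65 − 83.2500)²/83.2500 = 4.0008
  (54 − 59.0625)²/59.0625 = 0.4339
  (45 − 58.1875)²/58.1875 = 2.9888
  (83 − 64.7500)²/64.7500 = 5.1438
χ² = 0.3375 + 2.3246 + 4.0008 + 0.4339 + 2.9888 + 5.1438 = 15.229

15.229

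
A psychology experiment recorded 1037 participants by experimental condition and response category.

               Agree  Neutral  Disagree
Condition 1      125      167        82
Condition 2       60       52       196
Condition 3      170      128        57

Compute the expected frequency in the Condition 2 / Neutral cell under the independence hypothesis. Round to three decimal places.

103.063

Row total (Condition 2) = 308; column total (Neutral) = 347; grand total N = 1037.
Expected count = (row total × column total) / N = 308 × 347 / 1037 = 103.063.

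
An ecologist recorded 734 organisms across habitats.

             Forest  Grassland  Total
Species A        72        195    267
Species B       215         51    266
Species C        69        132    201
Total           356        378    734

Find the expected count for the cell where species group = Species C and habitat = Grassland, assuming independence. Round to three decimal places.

103.512

Row total (Species C) = 201; column total (Grassland) = 378; grand total N = 734.
Expected count = (row total × column total) / N = 201 × 378 / 734 = 103.512.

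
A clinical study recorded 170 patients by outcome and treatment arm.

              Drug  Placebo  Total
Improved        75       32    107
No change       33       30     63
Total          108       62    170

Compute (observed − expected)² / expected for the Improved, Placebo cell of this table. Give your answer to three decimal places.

1.264

Row total (Improved) = 107; column total (Placebo) = 62; N = 170.
Expected count E = 107 × 62 / 170 = 39.0235.
Contribution = (O − E)²/E = (32 − 39.0235)² / 39.0235 = 1.264.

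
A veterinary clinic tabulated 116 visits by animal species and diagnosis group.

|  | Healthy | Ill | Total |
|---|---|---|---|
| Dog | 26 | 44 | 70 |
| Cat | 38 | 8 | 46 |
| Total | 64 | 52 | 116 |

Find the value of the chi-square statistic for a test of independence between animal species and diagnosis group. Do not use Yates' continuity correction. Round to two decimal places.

23.20

Grand total N = 116.
Expected counts (row total × column total / N):
  Dog, Healthy: 70×64/116 = 38.621
  Dog, Ill: 70×52/116 = 31.379
  Cat, Healthy: 46×64/116 = 25.379
  Cat, Ill: 46×52/116 = 20.621
Contributions (O − E)²/E:
  (26 − 38.621)²/38.621 = 4.1244
  (44 − 31.379)²/31.379 = 5.0763
  (38 − 25.379)²/25.379 = 6.2764
  (8 − 20.621)²/20.621 = 7.7246
χ² = 4.1244 + 5.0763 + 6.2764 + 7.7246 = 23.20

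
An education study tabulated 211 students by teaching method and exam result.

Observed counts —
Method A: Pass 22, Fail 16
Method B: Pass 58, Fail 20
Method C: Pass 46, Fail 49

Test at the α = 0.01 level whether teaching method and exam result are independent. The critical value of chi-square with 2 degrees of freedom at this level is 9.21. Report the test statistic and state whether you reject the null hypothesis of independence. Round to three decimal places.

12.043; reject H₀

Row totals: 38, 78, 95. Column totals: 126, 85. Grand total N = 211.
Expected counts (row total × column total / N):
  Method A, Pass: 38×126/211 = 22.6919
  Method A, Fail: 38×85/211 = 15.3081
  Method B, Pass: 78×126/211 = 46.5782
  Method B, Fail: 78×85/211 = 31.4218
  Method C, Pass: 95×126/211 = 56.7299
  Method C, Fail: 95×85/211 = 38.2701
Contributions (O − E)²/E:
  (22 − 22.6919)²/22.6919 = 0.0211
  (16 − 15.3081)²/15.3081 = 0.0313
  (58 − 46.5782)²/46.5782 = 2.8008
  (20 − 31.4218)²/31.4218 = 4.1518
  (46 − 56.7299)²/56.7299 = 2.0295
  (49 − 38.2701)²/38.2701 = 3.0084
χ² = 0.0211 + 0.0313 + 2.8008 + 4.1518 + 2.0295 + 3.0084 = 12.043
df = (3−1)(2−1) = 2. Since 12.043 > 9.21, reject the null hypothesis of independence at α = 0.01.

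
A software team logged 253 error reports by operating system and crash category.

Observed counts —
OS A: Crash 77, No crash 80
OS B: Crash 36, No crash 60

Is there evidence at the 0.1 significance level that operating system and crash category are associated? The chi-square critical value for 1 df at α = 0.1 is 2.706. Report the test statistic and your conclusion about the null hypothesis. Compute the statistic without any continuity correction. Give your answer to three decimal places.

3.212; reject H₀

Row totals: 157, 96. Column totals: 113, 140. Grand total N = 253.
Expected counts (row total × column total / N):
  OS A, Crash: 157×113/253 = 70.1225
  OS A, No crash: 157×140/253 = 86.8775
  OS B, Crash: 96×113/253 = 42.8775
  OS B, No crash: 96×140/253 = 53.1225
Contributions (O − E)²/E:
  (77 − 70.1225)²/70.1225 = 0.6745
  (80 − 86.8775)²/86.8775 = 0.5444
  (36 − 42.8775)²/42.8775 = 1.1031
  (60 − 53.1225)²/53.1225 = 0.8904
χ² = 0.6745 + 0.5444 + 1.1031 + 0.8904 = 3.212
df = (2−1)(2−1) = 1. Since 3.212 > 2.706, reject the null hypothesis of independence at α = 0.1.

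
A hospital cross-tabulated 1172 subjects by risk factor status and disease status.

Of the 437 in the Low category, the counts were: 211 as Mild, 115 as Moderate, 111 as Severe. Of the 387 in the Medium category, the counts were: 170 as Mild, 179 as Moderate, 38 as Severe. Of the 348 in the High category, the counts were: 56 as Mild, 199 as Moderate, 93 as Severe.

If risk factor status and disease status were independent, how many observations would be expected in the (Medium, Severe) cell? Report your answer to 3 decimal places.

79.910

Row total (Medium) = 387; column total (Severe) = 242; grand total N = 1172.
Expected count = (row total × column total) / N = 387 × 242 / 1172 = 79.910.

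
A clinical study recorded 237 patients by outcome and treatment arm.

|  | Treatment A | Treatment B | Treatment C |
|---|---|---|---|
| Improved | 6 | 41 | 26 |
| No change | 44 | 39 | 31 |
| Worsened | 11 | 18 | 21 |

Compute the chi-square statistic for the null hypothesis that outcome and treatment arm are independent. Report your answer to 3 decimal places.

Row totals: 73, 114, 50. Column totals: 61, 98, 78. Grand total N = 237.
Expected counts (row total × column total / N):
  Improved, Treatment A: 73×61/237 = 18.7890
  Improved, Treatment B: 73×98/237 = 30.1857
  Improved, Treatment C: 73×78/237 = 24.0253
  No change, Treatment A: 114×61/237 = 29.3418
  No change, Treatment B: 114×98/237 = 47.1392
  No change, Treatment C: 114×78/237 = 37.5190
  Worsened, Treatment A: 50×61/237 = 12.8692
  Worsened, Treatment B: 50×98/237 = 20.6751
  Worsened, Treatment C: 50×78/237 = 16.4557
Contributions (O − E)²/E:
  (6 − 18.7890)²/18.7890 = 8.7050
  (41 − 30.1857)²/30.1857 = 3.8743
  (26 − 24.0253)²/24.0253 = 0.1623
  (44 − 29.3418)²/29.3418 = 7.3228
  (39 − 47.1392)²/47.1392 = 1.4053
  (31 − 37.5190)²/37.5190 = 1.1327
  (11 − 12.8692)²/12.8692 = 0.2715
  (18 − 20.6751)²/20.6751 = 0.3461
  (21 − 16.4557)²/16.4557 = 1.2549
χ² = 8.7050 + 3.8743 + 0.1623 + 7.3228 + 1.4053 + 1.1327 + 0.2715 + 0.3461 + 1.2549 = 24.475

24.475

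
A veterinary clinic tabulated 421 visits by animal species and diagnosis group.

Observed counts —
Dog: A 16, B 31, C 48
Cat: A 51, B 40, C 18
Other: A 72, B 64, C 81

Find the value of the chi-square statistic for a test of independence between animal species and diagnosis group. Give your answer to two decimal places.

Row totals: 95, 109, 217. Column totals: 139, 135, 147. Grand total N = 421.
Expected counts (row total × column total / N):
  Dog, A: 95×139/421 = 31.366
  Dog, B: 95×135/421 = 30.463
  Dog, C: 95×147/421 = 33.171
  Cat, A: 109×139/421 = 35.988
  Cat, B: 109×135/421 = 34.952
  Cat, C: 109×147/421 = 38.059
  Other, A: 217×139/421 = 71.646
  Other, B: 217×135/421 = 69.584
  Other, C: 217×147/421 = 75.770
Contributions (O − E)²/E:
  (16 − 31.366)²/31.366 = 7.5277
  (31 − 30.463)²/30.463 = 0.0095
  (48 − 33.171)²/33.171 = 6.6293
  (51 − 35.988)²/35.988 = 6.2621
  (40 − 34.952)²/34.952 = 0.7291
  (18 − 38.059)²/38.059 = 10.5721
  (72 − 71.646)²/71.646 = 0.0017
  (64 − 69.584)²/69.584 = 0.4481
  (81 − 75.770)²/75.770 = 0.3610
χ² = 7.5277 + 0.0095 + 6.6293 + 6.2621 + 0.7291 + 10.5721 + 0.0017 + 0.4481 + 0.3610 = 32.54

32.54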